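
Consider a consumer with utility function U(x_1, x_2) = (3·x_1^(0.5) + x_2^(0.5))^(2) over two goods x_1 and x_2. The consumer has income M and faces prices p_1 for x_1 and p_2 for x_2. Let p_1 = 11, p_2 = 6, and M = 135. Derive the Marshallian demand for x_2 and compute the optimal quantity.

x_2* = 3.8077

MU_x_1 ∝ 3·x_1^(-0.5), MU_x_2 ∝ x_2^(-0.5), so MRS = 3·(x_2/x_1)^(0.5) = p_1/p_2.
Solve for the ratio: x_2/x_1 = [(1/3)·p_1/p_2]^(2).
Substitute x_2 = (x_2/x_1)·x_1 into the budget: x_1* = M/(p_1 + p_2·(x_2/x_1)).
Numerically x_2/x_1 = 0.373457, so x_1* = 135/(11 + 6·0.373457) = 10.1958 and x_2* = 0.373457·10.1958 = 3.8077.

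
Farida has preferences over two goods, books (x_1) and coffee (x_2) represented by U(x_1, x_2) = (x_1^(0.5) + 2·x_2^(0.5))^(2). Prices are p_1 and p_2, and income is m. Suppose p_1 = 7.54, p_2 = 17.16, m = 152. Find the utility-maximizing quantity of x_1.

x_1* = 7.3105

MU_x_1 ∝ x_1^(-0.5), MU_x_2 ∝ 2·x_2^(-0.5), so MRS = (1/2)·(x_2/x_1)^(0.5) = p_1/p_2.
Solve for the ratio: x_2/x_1 = [2·p_1/p_2]^(2).
With the ratio pinned down, the budget gives x_1* = m/(p_1 + p_2·(x_2/x_1)) and x_2* = (x_2/x_1)·x_1*.
Numerically x_2/x_1 = 0.772268, so x_1* = 152/(7.54 + 17.16·0.772268) = 7.3105.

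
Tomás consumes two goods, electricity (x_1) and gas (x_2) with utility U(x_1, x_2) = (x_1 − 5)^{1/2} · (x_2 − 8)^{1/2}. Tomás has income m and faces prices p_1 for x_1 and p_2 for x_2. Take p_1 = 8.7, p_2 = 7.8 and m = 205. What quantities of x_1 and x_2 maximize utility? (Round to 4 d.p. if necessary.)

After buying the subsistence bundle (5, 8), a share 0.5 of the remaining income goes to x_1: x_1* = 5 + 0.5·(m − 5p_1 − 8p_2)/p_1.
Discretionary income = 205 − 5·8.7 − 8·7.8 = 99.1; x_1* = 5 + 0.5·99.1/8.7 = 10.6954; x_2* = 8 + 0.5·99.1/7.8 = 14.3526.

x_1* = 10.6954, x_2* = 14.3526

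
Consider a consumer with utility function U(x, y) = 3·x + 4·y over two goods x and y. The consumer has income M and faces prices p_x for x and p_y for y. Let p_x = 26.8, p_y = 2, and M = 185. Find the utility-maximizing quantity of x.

x* = 0

Linear utility — the consumer picks whichever good has higher MU/price: 3/26.8 = 0.1119 vs 4/2 = 2.
y gives more utility per dollar, so spend all income on y: y* = M/p_y, x* = 0.
Numerically: x* = 0, y* = 92.5.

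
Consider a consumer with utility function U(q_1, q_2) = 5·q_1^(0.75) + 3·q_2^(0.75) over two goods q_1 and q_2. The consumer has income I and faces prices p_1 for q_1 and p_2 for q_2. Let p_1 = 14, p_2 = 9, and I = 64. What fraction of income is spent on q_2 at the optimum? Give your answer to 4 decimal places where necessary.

share on q_2 = 0.3279

From the CES first-order condition, (5/3)·(q_2/q_1)^(0.25) = p_1/p_2.
Solve for the ratio: q_2/q_1 = [(3/5)·p_1/p_2]^(4).
With the ratio pinned down, the budget gives q_1* = I/(p_1 + p_2·(q_2/q_1)) and q_2* = (q_2/q_1)·q_1*.
Numerically q_2/q_1 = 0.758835, so q_1* = 64/(14 + 9·0.758835) = 3.0726 and q_2* = 0.758835·3.0726 = 2.3316.
Expenditure on q_2: 9·2.3316 = 20.9841; share = 0.3279.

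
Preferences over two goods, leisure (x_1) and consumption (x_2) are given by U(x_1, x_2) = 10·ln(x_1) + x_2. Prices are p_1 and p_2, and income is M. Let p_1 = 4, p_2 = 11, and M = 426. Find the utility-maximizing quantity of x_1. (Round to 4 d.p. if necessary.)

At the given prices: x_1* = 10·11/4 = 27.5.

x_1* = 27.5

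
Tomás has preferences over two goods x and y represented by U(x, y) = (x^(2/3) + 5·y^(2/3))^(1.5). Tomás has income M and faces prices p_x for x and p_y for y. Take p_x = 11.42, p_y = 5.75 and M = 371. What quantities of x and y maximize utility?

Substitute y = (y/x)·x into the budget: x* = M/(p_x + p_y·(y/x)).
Numerically y/x = 979.275278, so x* = 371/(11.42 + 5.75·979.275278) = 0.0658 and y* = 979.275278·0.0658 = 64.3911.

x* = 0.0658, y* = 64.3911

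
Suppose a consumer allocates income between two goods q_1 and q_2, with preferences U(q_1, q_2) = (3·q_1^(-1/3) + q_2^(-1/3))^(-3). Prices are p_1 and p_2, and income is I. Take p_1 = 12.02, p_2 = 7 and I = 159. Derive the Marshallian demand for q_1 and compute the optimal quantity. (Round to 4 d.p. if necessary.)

q_1* = 9.5631

From the CES first-order condition, 3·(q_2/q_1)^(4/3) = p_1/p_2.
Hence q_2/q_1 = ((1/3)·p_1/p_2)^(1/(4/3)), i.e. raised to the 0.75 power.
With the ratio pinned down, the budget gives q_1* = I/(p_1 + p_2·(q_2/q_1)) and q_2* = (q_2/q_1)·q_1*.
Numerically q_2/q_1 = 0.658058, so q_1* = 159/(12.02 + 7·0.658058) = 9.5631.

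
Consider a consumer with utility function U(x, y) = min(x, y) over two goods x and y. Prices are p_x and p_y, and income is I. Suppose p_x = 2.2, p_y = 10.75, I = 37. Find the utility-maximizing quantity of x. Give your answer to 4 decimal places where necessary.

With perfect complements, no substitution: consume in ratio x:y = 1:1.
Budget: p_x·x + p_y·x = I, so (p_x + p_y)·x = I.
Demand: x*(p_x,p_y,I) = I/(p_x + p_y), y* = I/(p_x + p_y).
Here 2.2 + 10.75 = 12.95, giving x* = 2.8571.

x* = 2.8571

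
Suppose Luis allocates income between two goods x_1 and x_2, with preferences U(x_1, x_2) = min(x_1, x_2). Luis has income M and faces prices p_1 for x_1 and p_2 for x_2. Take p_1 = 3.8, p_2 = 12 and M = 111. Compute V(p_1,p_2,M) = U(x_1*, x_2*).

V = 7.0253

Leontief preferences: the optimum is at the kink where x_1/1 = x_2/1, i.e. x_2 = x_1.
Budget: p_1·x_1 + p_2·x_1 = M, so (p_1 + p_2)·x_1 = M.
Demand: x_1*(p_1,p_2,M) = M/(p_1 + p_2), x_2* = M/(p_1 + p_2).
Here 3.8 + 12 = 15.8, giving x_1* = 7.0253 and x_2* = 7.0253.
Utility at the optimum: U(7.0253, 7.0253) = 7.0253.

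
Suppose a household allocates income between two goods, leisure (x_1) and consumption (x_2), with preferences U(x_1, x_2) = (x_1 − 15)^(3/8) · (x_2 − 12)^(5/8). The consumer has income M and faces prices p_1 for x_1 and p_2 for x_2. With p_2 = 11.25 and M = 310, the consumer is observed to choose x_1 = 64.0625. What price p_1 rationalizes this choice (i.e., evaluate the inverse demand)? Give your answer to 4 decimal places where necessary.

p_1 = 1.2

This is Cobb-Douglas in (x_1−15, x_2−12): tangency gives 0.375·p_2·(x_2−12) = 0.625·p_1·(x_1−15).
After buying the subsistence bundle (15, 12), a share 0.375 of the remaining income goes to x_1: x_1* = 15 + 0.375·(M − 15p_1 − 12p_2)/p_1.
Set x_1* = 64.0625 in the demand function and solve for p_1: p_1 = 1.2.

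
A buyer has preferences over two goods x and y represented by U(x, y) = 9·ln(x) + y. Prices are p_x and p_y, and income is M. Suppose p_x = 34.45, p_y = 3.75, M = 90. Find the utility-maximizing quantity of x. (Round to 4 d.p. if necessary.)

x* = 0.9797

MU_x = 9/x, MU_y = 1. Tangency: 9/x = p_x/p_y.
So x*(p_x,p_y) = 9·p_y/p_x, independent of income; and y* = (M − 9·p_y)/p_y.
At the given prices: x* = 9·3.75/34.45 = 0.9797.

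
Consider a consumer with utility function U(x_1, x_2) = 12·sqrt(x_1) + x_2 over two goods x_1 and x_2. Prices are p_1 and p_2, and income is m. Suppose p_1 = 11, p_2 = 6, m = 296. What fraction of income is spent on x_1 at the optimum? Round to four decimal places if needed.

share on x_1 = 0.398

MU_x_1 = 6/√x_1, MU_x_2 = 1. Tangency: 6/√x_1 = p_1/p_2.
Solve: √x_1 = 6·p_2/p_1, so x_1*(p_1,p_2) = (6·p_2/p_1)², and x_2* = (m − p_1·x_1*)/p_2.
Plugging in: x_1* = (6·6/11)² = 10.7107, x_2* = 29.697.
Expenditure on x_1: 11·10.7107 = 117.8182; share = 0.398.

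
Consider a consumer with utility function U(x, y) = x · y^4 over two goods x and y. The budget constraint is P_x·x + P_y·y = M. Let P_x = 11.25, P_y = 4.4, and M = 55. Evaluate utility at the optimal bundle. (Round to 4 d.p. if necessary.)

V = 9777.7778

At P_x=11.25, P_y=4.4, M=55: x* = 0.2·55/11.25 = 0.9778, y* = 10.
Utility at the optimum: U(0.9778, 10) = 9777.7778.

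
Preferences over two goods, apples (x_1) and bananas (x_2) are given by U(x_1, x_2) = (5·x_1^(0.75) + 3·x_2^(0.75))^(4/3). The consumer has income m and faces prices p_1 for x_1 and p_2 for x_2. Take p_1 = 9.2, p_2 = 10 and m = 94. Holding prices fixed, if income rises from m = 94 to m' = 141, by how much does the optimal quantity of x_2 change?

Δx_2* = 0.4308

Substitute x_2 = (x_2/x_1)·x_1 into the budget: x_1* = m/(p_1 + p_2·(x_2/x_1)).
Numerically x_2/x_1 = 0.092845, so x_1* = 94/(9.2 + 10·0.092845) = 9.2808 and x_2* = 0.092845·9.2808 = 0.8617.
At m' = 141: x_2* = 1.2925. Change: 1.2925 − 0.8617 = 0.4308.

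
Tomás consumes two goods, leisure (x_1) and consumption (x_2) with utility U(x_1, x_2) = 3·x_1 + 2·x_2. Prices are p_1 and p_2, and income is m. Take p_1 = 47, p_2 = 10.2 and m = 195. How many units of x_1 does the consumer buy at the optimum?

x_1* = 0

Linear utility — the consumer picks whichever good has higher MU/price: 3/47 = 0.0638 vs 2/10.2 = 0.1961.
x_2 gives more utility per dollar, so spend all income on x_2: x_2* = m/p_2, x_1* = 0.
Numerically: x_1* = 0, x_2* = 19.1176.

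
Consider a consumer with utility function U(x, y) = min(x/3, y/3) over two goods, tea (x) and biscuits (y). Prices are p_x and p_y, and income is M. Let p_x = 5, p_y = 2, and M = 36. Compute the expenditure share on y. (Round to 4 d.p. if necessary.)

Demand: x*(p_x,p_y,M) = 3·M/(3·p_x + 3·p_y), y* = 3·M/(3·p_x + 3·p_y).
Here 3·5 + 3·2 = 21, giving x* = 5.1429 and y* = 5.1429.
Expenditure on y: 2·5.1429 = 10.2857; share = 0.2857.

share on y = 0.2857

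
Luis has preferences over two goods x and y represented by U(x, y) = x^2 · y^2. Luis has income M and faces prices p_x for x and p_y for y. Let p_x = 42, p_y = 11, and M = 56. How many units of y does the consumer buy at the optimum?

y* = 2.5455

MU_x/MU_y = (2·y)/(2·x); tangency sets this equal to p_x/p_y.
So 2·p_y·y = 2·p_x·x; combined with the budget, a share 0.5 of income goes to x.
Demand: x*(p_x,p_y,M) = 0.5·M/p_x and y* = 0.5·M/p_y.
At p_x=42, p_y=11, M=56: y* = 0.5·56/11 = 2.5455.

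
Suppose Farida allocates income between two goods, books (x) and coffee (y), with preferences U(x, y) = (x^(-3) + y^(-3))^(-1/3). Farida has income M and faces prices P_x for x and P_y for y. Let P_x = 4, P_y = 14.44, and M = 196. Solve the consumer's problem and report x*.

x* = 13.5398

From the CES first-order condition, (y/x)^(4) = P_x/P_y.
Solve for the ratio: y/x = [P_x/P_y]^(0.25).
Substitute y = (y/x)·x into the budget: x* = M/(P_x + P_y·(y/x)).
Numerically y/x = 0.725476, so x* = 196/(4 + 14.44·0.725476) = 13.5398.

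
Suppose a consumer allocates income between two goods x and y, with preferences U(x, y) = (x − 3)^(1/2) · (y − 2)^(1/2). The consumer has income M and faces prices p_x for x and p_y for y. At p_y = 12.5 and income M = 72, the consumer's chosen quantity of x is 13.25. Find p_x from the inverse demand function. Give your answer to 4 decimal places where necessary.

p_x = 2

MRS = (y−2)/(x−3). Tangency with p_x/p_y gives y−2 = (p_x/p_y)·(x−3).
After buying the subsistence bundle (3, 2), a share 0.5 of the remaining income goes to x: x* = 3 + 0.5·(M − 3p_x − 2p_y)/p_x.
Set x* = 13.25 in the demand function and solve for p_x: p_x = 2.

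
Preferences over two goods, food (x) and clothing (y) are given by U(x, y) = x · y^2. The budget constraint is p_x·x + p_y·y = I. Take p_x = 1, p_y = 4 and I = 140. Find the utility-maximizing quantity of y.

y* = 23.3333

MU_x/MU_y = (y)/(2·x); tangency sets this equal to p_x/p_y.
Rearranging, p_y·y = 2·p_x·x. Substituting into the budget gives p_x·x·(1 + 2) = I.
Demand: x*(p_x,p_y,I) = 1/3·I/p_x and y* = 2/3·I/p_y.
At p_x=1, p_y=4, I=140: y* = 2/3·140/4 = 23.3333.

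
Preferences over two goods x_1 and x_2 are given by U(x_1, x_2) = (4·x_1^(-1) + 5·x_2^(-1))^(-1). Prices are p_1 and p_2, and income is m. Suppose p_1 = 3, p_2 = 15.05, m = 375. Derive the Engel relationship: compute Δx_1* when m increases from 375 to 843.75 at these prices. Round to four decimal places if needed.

Δx_1* = 44.5898

MRS = MU_x_1/MU_x_2 = (4/5)·(x_2/x_1)^(2). Set equal to p_1/p_2.
Hence x_2/x_1 = ((5/4)·p_1/p_2)^(1/(2)), i.e. raised to the 0.5 power.
With the ratio pinned down, the budget gives x_1* = m/(p_1 + p_2·(x_2/x_1)) and x_2* = (x_2/x_1)·x_1*.
Numerically x_2/x_1 = 0.499169, so x_1* = 375/(3 + 15.05·0.499169) = 35.6719.
At m' = 843.75: x_1* = 80.2617. Change: 80.2617 − 35.6719 = 44.5898.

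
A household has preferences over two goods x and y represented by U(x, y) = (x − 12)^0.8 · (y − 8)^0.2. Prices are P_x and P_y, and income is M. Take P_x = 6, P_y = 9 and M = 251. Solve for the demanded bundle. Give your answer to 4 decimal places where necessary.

x* = 26.2667, y* = 10.3778

MRS = 4·(y−8)/(x−12). Tangency with P_x/P_y gives y−8 = (1/4)·(P_x/P_y)·(x−12).
Substituting into the budget: x* = 12 + 0.8·(M − 12·P_x − 8·P_y)/P_x, and y* = 8 + 0.2·(…)/P_y.
Discretionary income = 251 − 12·6 − 8·9 = 107; x* = 12 + 0.8·107/6 = 26.2667; y* = 8 + 0.2·107/9 = 10.3778.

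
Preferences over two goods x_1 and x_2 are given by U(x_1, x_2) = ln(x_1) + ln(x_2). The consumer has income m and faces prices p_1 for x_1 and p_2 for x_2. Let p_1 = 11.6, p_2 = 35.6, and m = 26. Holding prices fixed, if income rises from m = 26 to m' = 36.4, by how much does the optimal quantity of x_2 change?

Δx_2* = 0.1461

Tangency: MRS = x_2/x_1 = p_1/p_2.
So p_2·x_2 = p_1·x_1; combined with the budget, a share 0.5 of income goes to x_1.
Demand: x_1*(p_1,p_2,m) = 0.5·m/p_1 and x_2* = 0.5·m/p_2.
At p_1=11.6, p_2=35.6, m=26: x_2* = 0.5·26/35.6 = 0.3652.
At m' = 36.4: x_2* = 0.5112. Change: 0.5112 − 0.3652 = 0.1461.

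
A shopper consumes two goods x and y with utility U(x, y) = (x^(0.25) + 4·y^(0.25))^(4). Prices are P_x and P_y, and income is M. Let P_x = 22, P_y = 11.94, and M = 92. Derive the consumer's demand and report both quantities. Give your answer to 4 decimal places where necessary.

From the CES first-order condition, (1/4)·(y/x)^(0.75) = P_x/P_y.
Solve for the ratio: y/x = [4·P_x/P_y]^(4/3).
Substitute y = (y/x)·x into the budget: x* = M/(P_x + P_y·(y/x)).
Numerically y/x = 14.342927, so x* = 92/(22 + 11.94·14.342927) = 0.4761 and y* = 14.342927·0.4761 = 6.828.

x* = 0.4761, y* = 6.828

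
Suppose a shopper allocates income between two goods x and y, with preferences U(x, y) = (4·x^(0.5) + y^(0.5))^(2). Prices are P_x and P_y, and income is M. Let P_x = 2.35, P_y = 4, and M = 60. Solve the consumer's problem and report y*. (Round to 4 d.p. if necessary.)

y* = 0.5313

MU_x ∝ 4·x^(-0.5), MU_y ∝ y^(-0.5), so MRS = 4·(y/x)^(0.5) = P_x/P_y.
Solve for the ratio: y/x = [(1/4)·P_x/P_y]^(2).
Substitute y = (y/x)·x into the budget: x* = M/(P_x + P_y·(y/x)).
Numerically y/x = 0.021572, so x* = 60/(2.35 + 4·0.021572) = 24.6276 and y* = 0.021572·24.6276 = 0.5313.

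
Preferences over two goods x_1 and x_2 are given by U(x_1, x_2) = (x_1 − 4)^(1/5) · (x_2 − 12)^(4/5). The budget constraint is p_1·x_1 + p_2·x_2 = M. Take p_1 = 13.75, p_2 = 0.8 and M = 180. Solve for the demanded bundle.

x_1* = 5.6785, x_2* = 127.4

Let x_1' = x_1−4, x_2' = x_2−12. MRS = (1/4)·x_2'/x_1' = p_1/p_2.
After buying the subsistence bundle (4, 12), a share 0.2 of the remaining income goes to x_1: x_1* = 4 + 0.2·(M − 4p_1 − 12p_2)/p_1.
Discretionary income = 180 − 4·13.75 − 12·0.8 = 115.4; x_1* = 4 + 0.2·115.4/13.75 = 5.6785; x_2* = 12 + 0.8·115.4/0.8 = 127.4.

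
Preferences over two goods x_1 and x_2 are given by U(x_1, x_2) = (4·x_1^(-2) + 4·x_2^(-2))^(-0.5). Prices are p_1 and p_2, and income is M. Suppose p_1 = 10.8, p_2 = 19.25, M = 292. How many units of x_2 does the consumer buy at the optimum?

From the CES first-order condition, (x_2/x_1)^(3) = p_1/p_2.
Solve for the ratio: x_2/x_1 = [p_1/p_2]^(1/3).
With the ratio pinned down, the budget gives x_1* = M/(p_1 + p_2·(x_2/x_1)) and x_2* = (x_2/x_1)·x_1*.
Numerically x_2/x_1 = 0.824766, so x_1* = 292/(10.8 + 19.25·0.824766) = 10.9459 and x_2* = 0.824766·10.9459 = 9.0278.

x_2* = 9.0278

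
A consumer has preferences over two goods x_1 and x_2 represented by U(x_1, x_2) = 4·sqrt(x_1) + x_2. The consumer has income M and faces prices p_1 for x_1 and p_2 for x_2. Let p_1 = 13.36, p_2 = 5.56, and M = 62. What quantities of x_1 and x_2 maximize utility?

MU_x_1 = 2/√x_1, MU_x_2 = 1. Tangency: 2/√x_1 = p_1/p_2.
Solve: √x_1 = 2·p_2/p_1, so x_1*(p_1,p_2) = (2·p_2/p_1)², and x_2* = (M − p_1·x_1*)/p_2.
Plugging in: x_1* = (2·5.56/13.36)² = 0.6928, x_2* = 9.4864.

x_1* = 0.6928, x_2* = 9.4864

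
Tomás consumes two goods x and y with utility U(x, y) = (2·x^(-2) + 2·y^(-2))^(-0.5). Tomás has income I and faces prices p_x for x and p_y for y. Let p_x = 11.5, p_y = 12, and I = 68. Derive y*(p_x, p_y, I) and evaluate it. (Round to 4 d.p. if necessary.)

MU_x ∝ 2·x^(-3), MU_y ∝ 2·y^(-3), so MRS = (y/x)^(3) = p_x/p_y.
Hence y/x = (p_x/p_y)^(1/(3)), i.e. raised to the 1/3 power.
With the ratio pinned down, the budget gives x* = I/(p_x + p_y·(y/x)) and y* = (y/x)·x*.
Numerically y/x = 0.985914, so x* = 68/(11.5 + 12·0.985914) = 2.9146 and y* = 0.985914·2.9146 = 2.8735.

y* = 2.8735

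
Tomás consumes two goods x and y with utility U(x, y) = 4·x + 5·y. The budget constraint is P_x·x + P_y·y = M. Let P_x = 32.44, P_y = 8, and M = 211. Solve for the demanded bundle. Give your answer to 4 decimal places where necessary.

y gives more utility per dollar, so spend all income on y: y* = M/P_y, x* = 0.
Numerically: x* = 0, y* = 26.375.

x* = 0, y* = 26.375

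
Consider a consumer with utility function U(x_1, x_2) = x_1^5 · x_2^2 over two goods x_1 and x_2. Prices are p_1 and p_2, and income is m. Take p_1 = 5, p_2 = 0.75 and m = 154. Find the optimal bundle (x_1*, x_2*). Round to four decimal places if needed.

MU_x_1/MU_x_2 = (5·x_2)/(2·x_1); tangency sets this equal to p_1/p_2.
So 5·p_2·x_2 = 2·p_1·x_1; combined with the budget, a share 5/7 of income goes to x_1.
Demand: x_1*(p_1,p_2,m) = 5/7·m/p_1 and x_2* = 2/7·m/p_2.
At p_1=5, p_2=0.75, m=154: x_1* = 5/7·154/5 = 22, x_2* = 58.6667.

x_1* = 22, x_2* = 58.6667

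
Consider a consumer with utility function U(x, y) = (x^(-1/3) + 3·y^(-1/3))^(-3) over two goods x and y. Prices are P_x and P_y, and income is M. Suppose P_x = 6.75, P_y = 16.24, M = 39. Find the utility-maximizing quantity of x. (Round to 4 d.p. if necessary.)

x* = 1.505

Substitute y = (y/x)·x into the budget: x* = M/(P_x + P_y·(y/x)).
Numerically y/x = 1.179993, so x* = 39/(6.75 + 16.24·1.179993) = 1.505.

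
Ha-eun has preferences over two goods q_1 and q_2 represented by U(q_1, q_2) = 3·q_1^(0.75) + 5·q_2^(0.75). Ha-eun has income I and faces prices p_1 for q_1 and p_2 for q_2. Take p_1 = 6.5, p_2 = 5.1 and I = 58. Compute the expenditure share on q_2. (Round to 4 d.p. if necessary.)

MU_q_1 ∝ 3·q_1^(-0.25), MU_q_2 ∝ 5·q_2^(-0.25), so MRS = (3/5)·(q_2/q_1)^(0.25) = p_1/p_2.
Solve for the ratio: q_2/q_1 = [(5/3)·p_1/p_2]^(4).
With the ratio pinned down, the budget gives q_1* = I/(p_1 + p_2·(q_2/q_1)) and q_2* = (q_2/q_1)·q_1*.
Numerically q_2/q_1 = 20.359529, so q_1* = 58/(6.5 + 5.1·20.359529) = 0.5257 and q_2* = 20.359529·0.5257 = 10.7026.
Expenditure on q_2: 5.1·10.7026 = 54.5831; share = 0.9411.

share on q_2 = 0.9411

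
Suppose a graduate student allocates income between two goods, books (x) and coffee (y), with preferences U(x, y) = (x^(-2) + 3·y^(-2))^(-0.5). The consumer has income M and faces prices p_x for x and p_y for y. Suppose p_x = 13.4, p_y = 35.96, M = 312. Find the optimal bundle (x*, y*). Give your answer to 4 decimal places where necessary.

From the CES first-order condition, (1/3)·(y/x)^(3) = p_x/p_y.
Hence y/x = (3·p_x/p_y)^(1/(3)), i.e. raised to the 1/3 power.
Substitute y = (y/x)·x into the budget: x* = M/(p_x + p_y·(y/x)).
Numerically y/x = 1.037852, so x* = 312/(13.4 + 35.96·1.037852) = 6.1513 and y* = 1.037852·6.1513 = 6.3841.

x* = 6.1513, y* = 6.3841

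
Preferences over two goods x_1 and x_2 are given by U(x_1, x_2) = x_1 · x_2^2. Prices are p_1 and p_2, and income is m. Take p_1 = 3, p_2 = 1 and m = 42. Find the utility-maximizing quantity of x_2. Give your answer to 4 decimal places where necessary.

x_2* = 28

Tangency: MRS = (1/2)·x_2/x_1 = p_1/p_2.
Rearranging, p_2·x_2 = 2·p_1·x_1. Substituting into the budget gives p_1·x_1·(1 + 2) = m.
Demand: x_1*(p_1,p_2,m) = 1/3·m/p_1 and x_2* = 2/3·m/p_2.
At p_1=3, p_2=1, m=42: x_2* = 2/3·42/1 = 28.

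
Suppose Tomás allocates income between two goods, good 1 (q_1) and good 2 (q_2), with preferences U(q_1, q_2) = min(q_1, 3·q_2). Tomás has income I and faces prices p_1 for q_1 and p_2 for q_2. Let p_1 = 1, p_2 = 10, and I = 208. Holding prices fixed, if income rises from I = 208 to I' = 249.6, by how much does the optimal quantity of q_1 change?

Δq_1* = 9.6

Leontief preferences: the optimum is at the kink where q_1/3 = q_2/1, i.e. q_2 = (1/3)·q_1.
Budget: p_1·q_1 + p_2·(1/3)·q_1 = I, so (3·p_1 + p_2)·q_1 = 3·I.
Demand: q_1*(p_1,p_2,I) = 3·I/(3·p_1 + p_2), q_2* = I/(3·p_1 + p_2).
Here 3·1 + 10 = 13, giving q_1* = 48.
At I' = 249.6: q_1* = 57.6. Change: 57.6 − 48 = 9.6.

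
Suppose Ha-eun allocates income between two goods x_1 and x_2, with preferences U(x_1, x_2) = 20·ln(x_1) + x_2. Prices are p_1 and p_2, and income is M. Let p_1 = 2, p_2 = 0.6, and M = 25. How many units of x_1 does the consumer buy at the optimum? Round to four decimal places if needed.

Set MRS = p_1/p_2: (20/x_1)/1 = p_1/p_2.
So x_1*(p_1,p_2) = 20·p_2/p_1, independent of income; and x_2* = (M − 20·p_2)/p_2.
At the given prices: x_1* = 20·0.6/2 = 6.

x_1* = 6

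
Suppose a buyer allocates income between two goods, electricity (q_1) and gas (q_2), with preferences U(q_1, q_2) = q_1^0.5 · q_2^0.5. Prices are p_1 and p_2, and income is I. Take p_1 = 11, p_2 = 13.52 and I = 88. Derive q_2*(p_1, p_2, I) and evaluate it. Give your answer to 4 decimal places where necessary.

q_2* = 3.2544

Tangency: MRS = q_2/q_1 = p_1/p_2.
So 0.5·p_2·q_2 = 0.5·p_1·q_1; combined with the budget, a share 0.5 of income goes to q_1.
Demand: q_1*(p_1,p_2,I) = 0.5·I/p_1 and q_2* = 0.5·I/p_2.
At p_1=11, p_2=13.52, I=88: q_2* = 0.5·88/13.52 = 3.2544.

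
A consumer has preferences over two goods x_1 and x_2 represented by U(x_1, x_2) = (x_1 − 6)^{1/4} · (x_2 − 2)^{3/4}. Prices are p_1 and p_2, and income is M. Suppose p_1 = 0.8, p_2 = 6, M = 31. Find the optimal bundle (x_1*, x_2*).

This is Cobb-Douglas in (x_1−6, x_2−2): tangency gives 0.25·p_2·(x_2−2) = 0.75·p_1·(x_1−6).
After buying the subsistence bundle (6, 2), a share 0.25 of the remaining income goes to x_1: x_1* = 6 + 0.25·(M − 6p_1 − 2p_2)/p_1.
Discretionary income = 31 − 6·0.8 − 2·6 = 14.2; x_1* = 6 + 0.25·14.2/0.8 = 10.4375; x_2* = 2 + 0.75·14.2/6 = 3.775.

x_1* = 10.4375, x_2* = 3.775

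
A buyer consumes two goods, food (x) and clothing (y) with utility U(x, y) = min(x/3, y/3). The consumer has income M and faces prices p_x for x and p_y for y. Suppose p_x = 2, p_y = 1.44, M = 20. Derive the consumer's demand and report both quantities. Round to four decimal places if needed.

x* = 5.814, y* = 5.814

With perfect complements, no substitution: consume in ratio x:y = 3:3.
Budget: p_x·x + p_y·x = M, so (3·p_x + 3·p_y)·x = 3·M.
Demand: x*(p_x,p_y,M) = 3·M/(3·p_x + 3·p_y), y* = 3·M/(3·p_x + 3·p_y).
Here 3·2 + 3·1.44 = 10.32, giving x* = 5.814 and y* = 5.814.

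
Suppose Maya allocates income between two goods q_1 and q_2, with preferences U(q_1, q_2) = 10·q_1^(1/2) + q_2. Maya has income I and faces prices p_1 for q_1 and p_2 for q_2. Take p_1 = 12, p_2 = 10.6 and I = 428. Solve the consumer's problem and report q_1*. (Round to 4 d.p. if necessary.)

q_1* = 19.5069

Plugging in: q_1* = (5·10.6/12)² = 19.5069.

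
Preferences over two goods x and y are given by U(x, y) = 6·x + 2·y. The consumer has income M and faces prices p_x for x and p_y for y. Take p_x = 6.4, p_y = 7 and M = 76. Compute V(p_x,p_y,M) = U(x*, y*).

V = 71.25

Linear utility — the consumer picks whichever good has higher MU/price: 6/6.4 = 0.9375 vs 2/7 = 0.2857.
x gives more utility per dollar, so spend all income on x: x* = M/p_x, y* = 0.
Numerically: x* = 11.875, y* = 0.
Utility at the optimum: U(11.875, 0) = 71.25.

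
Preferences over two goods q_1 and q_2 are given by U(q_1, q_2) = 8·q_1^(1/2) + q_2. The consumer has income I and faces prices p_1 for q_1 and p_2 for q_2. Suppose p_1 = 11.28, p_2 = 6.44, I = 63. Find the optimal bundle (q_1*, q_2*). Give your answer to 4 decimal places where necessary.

q_1* = 5.2152, q_2* = 0.6479

Plugging in: q_1* = (4·6.44/11.28)² = 5.2152, q_2* = 0.6479.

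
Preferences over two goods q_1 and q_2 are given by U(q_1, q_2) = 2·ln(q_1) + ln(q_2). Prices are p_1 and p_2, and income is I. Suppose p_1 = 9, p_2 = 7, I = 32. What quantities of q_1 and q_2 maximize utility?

q_1* = 2.3704, q_2* = 1.5238

Demand: q_1*(p_1,p_2,I) = 2/3·I/p_1 and q_2* = 1/3·I/p_2.
At p_1=9, p_2=7, I=32: q_1* = 2/3·32/9 = 2.3704, q_2* = 1.5238.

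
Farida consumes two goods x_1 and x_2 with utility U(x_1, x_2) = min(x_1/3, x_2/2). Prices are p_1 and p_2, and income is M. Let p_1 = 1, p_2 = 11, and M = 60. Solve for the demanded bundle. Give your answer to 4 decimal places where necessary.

x_1* = 7.2, x_2* = 4.8

Leontief preferences: the optimum is at the kink where x_1/3 = x_2/2, i.e. x_2 = (2/3)·x_1.
Budget: p_1·x_1 + p_2·(2/3)·x_1 = M, so (3·p_1 + 2·p_2)·x_1 = 3·M.
Demand: x_1*(p_1,p_2,M) = 3·M/(3·p_1 + 2·p_2), x_2* = 2·M/(3·p_1 + 2·p_2).
Here 3·1 + 2·11 = 25, giving x_1* = 7.2 and x_2* = 4.8.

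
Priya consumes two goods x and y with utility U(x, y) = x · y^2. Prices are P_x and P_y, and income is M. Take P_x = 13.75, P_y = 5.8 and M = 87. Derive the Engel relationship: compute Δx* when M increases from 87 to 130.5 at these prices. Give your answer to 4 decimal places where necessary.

Tangency: MRS = (1/2)·y/x = P_x/P_y.
So P_y·y = 2·P_x·x; combined with the budget, a share 1/3 of income goes to x.
Demand: x*(P_x,P_y,M) = 1/3·M/P_x and y* = 2/3·M/P_y.
At P_x=13.75, P_y=5.8, M=87: x* = 1/3·87/13.75 = 2.1091.
At M' = 130.5: x* = 3.1636. Change: 3.1636 − 2.1091 = 1.0545.

Δx* = 1.0545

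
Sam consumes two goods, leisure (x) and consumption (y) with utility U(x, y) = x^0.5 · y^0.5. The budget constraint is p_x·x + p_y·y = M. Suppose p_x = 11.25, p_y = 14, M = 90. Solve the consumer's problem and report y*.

y* = 3.2143

MU_x/MU_y = (0.5·y)/(0.5·x); tangency sets this equal to p_x/p_y.
So 0.5·p_y·y = 0.5·p_x·x; combined with the budget, a share 0.5 of income goes to x.
Demand: x*(p_x,p_y,M) = 0.5·M/p_x and y* = 0.5·M/p_y.
At p_x=11.25, p_y=14, M=90: y* = 0.5·90/14 = 3.2143.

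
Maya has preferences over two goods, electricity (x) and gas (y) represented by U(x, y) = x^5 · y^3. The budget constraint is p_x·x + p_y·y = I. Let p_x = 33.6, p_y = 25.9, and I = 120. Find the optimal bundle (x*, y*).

The MRS is (5/3)·y/x. Set MRS = p_x/p_y.
Rearranging, p_y·y = (3/5)·p_x·x. Substituting into the budget gives p_x·x·(1 + (3/5)) = I.
Demand: x*(p_x,p_y,I) = 0.625·I/p_x and y* = 0.375·I/p_y.
At p_x=33.6, p_y=25.9, I=120: x* = 0.625·120/33.6 = 2.2321, y* = 1.7375.

x* = 2.2321, y* = 1.7375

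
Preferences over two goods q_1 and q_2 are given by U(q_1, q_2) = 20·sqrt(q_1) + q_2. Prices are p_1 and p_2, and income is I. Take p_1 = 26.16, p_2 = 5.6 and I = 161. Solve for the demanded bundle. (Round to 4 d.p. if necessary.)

q_1* = 4.5825, q_2* = 7.3433

Utility is quasi-linear in q_2; the FOC for q_1 is 10/√q_1 = p_1/p_2.
Thus q_1* = (10·p_2/p_1)² — independent of I — with the rest of income spent on q_2.
Plugging in: q_1* = (10·5.6/26.16)² = 4.5825, q_2* = 7.3433.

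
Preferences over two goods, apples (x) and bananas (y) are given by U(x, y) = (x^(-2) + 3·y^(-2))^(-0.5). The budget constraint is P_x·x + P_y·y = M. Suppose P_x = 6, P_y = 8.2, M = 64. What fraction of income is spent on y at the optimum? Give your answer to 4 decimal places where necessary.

MRS = MU_x/MU_y = (1/3)·(y/x)^(3). Set equal to P_x/P_y.
Solve for the ratio: y/x = [3·P_x/P_y]^(1/3).
With the ratio pinned down, the budget gives x* = M/(P_x + P_y·(y/x)) and y* = (y/x)·x*.
Numerically y/x = 1.299629, so x* = 64/(6 + 8.2·1.299629) = 3.8422 and y* = 1.299629·3.8422 = 4.9935.
Expenditure on y: 8.2·4.9935 = 40.9466; share = 0.6398.

share on y = 0.6398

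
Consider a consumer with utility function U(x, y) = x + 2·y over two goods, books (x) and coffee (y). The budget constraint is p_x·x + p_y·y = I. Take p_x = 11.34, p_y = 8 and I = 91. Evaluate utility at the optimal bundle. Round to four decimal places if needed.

V = 22.75

Linear utility — the consumer picks whichever good has higher MU/price: 1/11.34 = 0.0882 vs 2/8 = 0.25.
y gives more utility per dollar, so spend all income on y: y* = I/p_y, x* = 0.
Numerically: x* = 0, y* = 11.375.
Utility at the optimum: U(0, 11.375) = 22.75.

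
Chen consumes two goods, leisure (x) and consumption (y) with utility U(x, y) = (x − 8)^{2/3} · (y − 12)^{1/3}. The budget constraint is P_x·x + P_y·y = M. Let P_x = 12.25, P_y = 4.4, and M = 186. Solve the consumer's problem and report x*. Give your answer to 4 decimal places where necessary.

x* = 9.9156

MRS = 2·(y−12)/(x−8). Tangency with P_x/P_y gives y−12 = (1/2)·(P_x/P_y)·(x−8).
After buying the subsistence bundle (8, 12), a share 2/3 of the remaining income goes to x: x* = 8 + 2/3·(M − 8P_x − 12P_y)/P_x.
Discretionary income = 186 − 8·12.25 − 12·4.4 = 35.2; x* = 8 + 2/3·35.2/12.25 = 9.9156.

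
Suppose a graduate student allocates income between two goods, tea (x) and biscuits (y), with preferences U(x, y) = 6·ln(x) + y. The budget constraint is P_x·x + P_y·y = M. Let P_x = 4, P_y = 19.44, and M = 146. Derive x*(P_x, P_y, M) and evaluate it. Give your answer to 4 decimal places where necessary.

At the given prices: x* = 6·19.44/4 = 29.16.

x* = 29.16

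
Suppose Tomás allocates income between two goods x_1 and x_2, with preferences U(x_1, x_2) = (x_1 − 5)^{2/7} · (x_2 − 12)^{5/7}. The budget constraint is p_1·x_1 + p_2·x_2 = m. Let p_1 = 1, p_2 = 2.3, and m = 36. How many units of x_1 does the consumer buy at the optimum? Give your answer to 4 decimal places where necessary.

MRS = (2/5)·(x_2−12)/(x_1−5). Tangency with p_1/p_2 gives x_2−12 = (5/2)·(p_1/p_2)·(x_1−5).
After buying the subsistence bundle (5, 12), a share 2/7 of the remaining income goes to x_1: x_1* = 5 + 2/7·(m − 5p_1 − 12p_2)/p_1.
Discretionary income = 36 − 5·1 − 12·2.3 = 3.4; x_1* = 5 + 2/7·3.4/1 = 5.9714.

x_1* = 5.9714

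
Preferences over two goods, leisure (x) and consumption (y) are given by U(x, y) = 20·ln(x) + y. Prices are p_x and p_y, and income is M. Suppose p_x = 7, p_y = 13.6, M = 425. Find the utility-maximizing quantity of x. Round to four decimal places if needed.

Set MRS = p_x/p_y: (20/x)/1 = p_x/p_y.
So x*(p_x,p_y) = 20·p_y/p_x, independent of income; and y* = (M − 20·p_y)/p_y.
At the given prices: x* = 20·13.6/7 = 38.8571.

x* = 38.8571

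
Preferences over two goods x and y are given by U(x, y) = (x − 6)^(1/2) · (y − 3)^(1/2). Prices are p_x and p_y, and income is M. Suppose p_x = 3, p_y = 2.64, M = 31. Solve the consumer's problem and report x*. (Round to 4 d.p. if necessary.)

x* = 6.8467

Let x' = x−6, y' = y−3. MRS = y'/x' = p_x/p_y.
Substituting into the budget: x* = 6 + 0.5·(M − 6·p_x − 3·p_y)/p_x, and y* = 3 + 0.5·(…)/p_y.
Discretionary income = 31 − 6·3 − 3·2.64 = 5.08; x* = 6 + 0.5·5.08/3 = 6.8467.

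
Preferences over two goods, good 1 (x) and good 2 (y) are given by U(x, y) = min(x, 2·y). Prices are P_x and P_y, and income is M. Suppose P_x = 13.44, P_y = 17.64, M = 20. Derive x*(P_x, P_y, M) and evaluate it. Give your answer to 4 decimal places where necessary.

With perfect complements, no substitution: consume in ratio x:y = 2:1.
Budget: P_x·x + P_y·(1/2)·x = M, so (2·P_x + P_y)·x = 2·M.
Demand: x*(P_x,P_y,M) = 2·M/(2·P_x + P_y), y* = M/(2·P_x + P_y).
Here 2·13.44 + 17.64 = 44.52, giving x* = 0.8985.

x* = 0.8985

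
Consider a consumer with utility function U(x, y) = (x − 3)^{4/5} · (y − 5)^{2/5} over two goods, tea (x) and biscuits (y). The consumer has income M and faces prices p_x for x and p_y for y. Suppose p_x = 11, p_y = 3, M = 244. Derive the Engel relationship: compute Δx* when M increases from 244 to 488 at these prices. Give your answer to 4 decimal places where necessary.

Δx* = 14.7879

Let x' = x−3, y' = y−5. MRS = 2·y'/x' = p_x/p_y.
After buying the subsistence bundle (3, 5), a share 2/3 of the remaining income goes to x: x* = 3 + 2/3·(M − 3p_x − 5p_y)/p_x.
Discretionary income = 244 − 3·11 − 5·3 = 196; x* = 3 + 2/3·196/11 = 14.8788.
At M' = 488: x* = 29.6667. Change: 29.6667 − 14.8788 = 14.7879.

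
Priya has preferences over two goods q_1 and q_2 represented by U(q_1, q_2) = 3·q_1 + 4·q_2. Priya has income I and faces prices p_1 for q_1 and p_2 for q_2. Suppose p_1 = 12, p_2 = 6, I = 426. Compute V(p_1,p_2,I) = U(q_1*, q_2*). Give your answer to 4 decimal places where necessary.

Numerically: q_1* = 0, q_2* = 71.
Utility at the optimum: U(0, 71) = 284.

V = 284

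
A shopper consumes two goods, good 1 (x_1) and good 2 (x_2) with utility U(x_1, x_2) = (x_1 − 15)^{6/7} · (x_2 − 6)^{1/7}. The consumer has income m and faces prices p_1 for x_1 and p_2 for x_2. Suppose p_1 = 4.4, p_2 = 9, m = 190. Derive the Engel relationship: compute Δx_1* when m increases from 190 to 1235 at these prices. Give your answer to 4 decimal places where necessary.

Δx_1* = 203.5714

This is Cobb-Douglas in (x_1−15, x_2−6): tangency gives 6/7·p_2·(x_2−6) = 1/7·p_1·(x_1−15).
Substituting into the budget: x_1* = 15 + 6/7·(m − 15·p_1 − 6·p_2)/p_1, and x_2* = 6 + 1/7·(…)/p_2.
Discretionary income = 190 − 15·4.4 − 6·9 = 70; x_1* = 15 + 6/7·70/4.4 = 28.6364.
At m' = 1235: x_1* = 232.2078. Change: 232.2078 − 28.6364 = 203.5714.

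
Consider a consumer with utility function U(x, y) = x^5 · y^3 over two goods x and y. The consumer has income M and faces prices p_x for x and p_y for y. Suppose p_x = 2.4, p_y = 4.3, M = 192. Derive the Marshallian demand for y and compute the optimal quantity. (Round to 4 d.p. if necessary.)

MU_x/MU_y = (5·y)/(3·x); tangency sets this equal to p_x/p_y.
Rearranging, p_y·y = (3/5)·p_x·x. Substituting into the budget gives p_x·x·(1 + (3/5)) = M.
Demand: x*(p_x,p_y,M) = 0.625·M/p_x and y* = 0.375·M/p_y.
At p_x=2.4, p_y=4.3, M=192: y* = 0.375·192/4.3 = 16.7442.

y* = 16.7442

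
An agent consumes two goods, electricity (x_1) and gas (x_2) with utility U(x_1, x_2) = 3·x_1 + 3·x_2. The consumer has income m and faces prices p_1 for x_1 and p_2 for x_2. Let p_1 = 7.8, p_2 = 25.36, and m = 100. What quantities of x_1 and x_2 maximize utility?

Linear utility — the consumer picks whichever good has higher MU/price: 3/7.8 = 0.3846 vs 3/25.36 = 0.1183.
x_1 gives more utility per dollar, so spend all income on x_1: x_1* = m/p_1, x_2* = 0.
Numerically: x_1* = 12.8205, x_2* = 0.

x_1* = 12.8205, x_2* = 0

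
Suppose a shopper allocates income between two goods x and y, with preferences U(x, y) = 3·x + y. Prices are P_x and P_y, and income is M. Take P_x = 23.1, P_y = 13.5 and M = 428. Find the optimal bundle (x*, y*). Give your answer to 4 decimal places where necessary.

x* = 18.5281, y* = 0

Linear utility — the consumer picks whichever good has higher MU/price: 3/23.1 = 0.1299 vs 1/13.5 = 0.0741.
x gives more utility per dollar, so spend all income on x: x* = M/P_x, y* = 0.
Numerically: x* = 18.5281, y* = 0.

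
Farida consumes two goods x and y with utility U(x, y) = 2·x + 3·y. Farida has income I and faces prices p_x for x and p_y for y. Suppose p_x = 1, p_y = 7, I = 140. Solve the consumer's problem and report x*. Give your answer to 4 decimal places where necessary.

x* = 140

Linear utility — the consumer picks whichever good has higher MU/price: 2/1 = 2 vs 3/7 = 0.4286.
x gives more utility per dollar, so spend all income on x: x* = I/p_x, y* = 0.
Numerically: x* = 140, y* = 0.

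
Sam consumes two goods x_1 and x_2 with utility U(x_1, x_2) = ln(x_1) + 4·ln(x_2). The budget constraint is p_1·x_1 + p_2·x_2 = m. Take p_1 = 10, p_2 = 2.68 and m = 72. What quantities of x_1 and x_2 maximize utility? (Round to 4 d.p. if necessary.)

The MRS is (1/4)·x_2/x_1. Set MRS = p_1/p_2.
So p_2·x_2 = 4·p_1·x_1; combined with the budget, a share 0.2 of income goes to x_1.
Demand: x_1*(p_1,p_2,m) = 0.2·m/p_1 and x_2* = 0.8·m/p_2.
At p_1=10, p_2=2.68, m=72: x_1* = 0.2·72/10 = 1.44, x_2* = 21.4925.

x_1* = 1.44, x_2* = 21.4925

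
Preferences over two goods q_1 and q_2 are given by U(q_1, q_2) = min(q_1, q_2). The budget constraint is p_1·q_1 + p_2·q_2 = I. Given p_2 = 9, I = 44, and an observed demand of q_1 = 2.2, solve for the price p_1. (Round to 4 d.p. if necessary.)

Leontief preferences: the optimum is at the kink where q_1/1 = q_2/1, i.e. q_2 = q_1.
Budget: p_1·q_1 + p_2·q_1 = I, so (p_1 + p_2)·q_1 = I.
Demand: q_1*(p_1,p_2,I) = I/(p_1 + p_2), q_2* = I/(p_1 + p_2).
Set q_1* = 2.2 in the demand function and solve for p_1: p_1 = 11.

p_1 = 11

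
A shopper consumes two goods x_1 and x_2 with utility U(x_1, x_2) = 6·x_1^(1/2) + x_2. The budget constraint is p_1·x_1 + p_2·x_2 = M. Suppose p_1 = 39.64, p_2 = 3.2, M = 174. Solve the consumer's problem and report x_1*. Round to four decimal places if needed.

x_1* = 0.0587

MU_x_1 = 3/√x_1, MU_x_2 = 1. Tangency: 3/√x_1 = p_1/p_2.
Thus x_1* = (3·p_2/p_1)² — independent of M — with the rest of income spent on x_2.
Plugging in: x_1* = (3·3.2/39.64)² = 0.0587.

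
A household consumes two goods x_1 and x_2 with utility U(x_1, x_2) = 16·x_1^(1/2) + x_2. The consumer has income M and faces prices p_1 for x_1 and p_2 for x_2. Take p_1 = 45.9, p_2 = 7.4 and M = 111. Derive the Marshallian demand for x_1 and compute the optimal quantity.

x_1* = 1.6635

Set MRS = p_1/p_2: 8·x_1^(−1/2) = p_1/p_2.
Solve: √x_1 = 8·p_2/p_1, so x_1*(p_1,p_2) = (8·p_2/p_1)², and x_2* = (M − p_1·x_1*)/p_2.
Plugging in: x_1* = (8·7.4/45.9)² = 1.6635.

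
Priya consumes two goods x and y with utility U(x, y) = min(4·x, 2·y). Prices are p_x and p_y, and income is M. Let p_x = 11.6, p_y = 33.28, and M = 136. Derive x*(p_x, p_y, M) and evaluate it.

Leontief preferences: the optimum is at the kink where x/2 = y/4, i.e. y = 2·x.
Budget: p_x·x + p_y·2·x = M, so (2·p_x + 4·p_y)·x = 2·M.
Demand: x*(p_x,p_y,M) = 2·M/(2·p_x + 4·p_y), y* = 4·M/(2·p_x + 4·p_y).
Here 2·11.6 + 4·33.28 = 156.32, giving x* = 1.74.

x* = 1.74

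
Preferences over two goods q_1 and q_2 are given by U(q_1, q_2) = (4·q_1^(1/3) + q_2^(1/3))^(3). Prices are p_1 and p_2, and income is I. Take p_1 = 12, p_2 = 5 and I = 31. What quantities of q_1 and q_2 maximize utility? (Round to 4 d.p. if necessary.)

MRS = MU_q_1/MU_q_2 = 4·(q_2/q_1)^(2/3). Set equal to p_1/p_2.
Hence q_2/q_1 = ((1/4)·p_1/p_2)^(1/(2/3)), i.e. raised to the 1.5 power.
Substitute q_2 = (q_2/q_1)·q_1 into the budget: q_1* = I/(p_1 + p_2·(q_2/q_1)).
Numerically q_2/q_1 = 0.464758, so q_1* = 31/(12 + 5·0.464758) = 2.1642 and q_2* = 0.464758·2.1642 = 1.0058.

q_1* = 2.1642, q_2* = 1.0058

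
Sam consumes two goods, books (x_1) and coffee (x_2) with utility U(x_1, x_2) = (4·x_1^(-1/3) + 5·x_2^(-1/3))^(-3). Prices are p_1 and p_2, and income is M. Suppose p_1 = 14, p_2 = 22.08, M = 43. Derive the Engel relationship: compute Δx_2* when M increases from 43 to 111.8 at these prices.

Δx_2* = 1.7756

Substitute x_2 = (x_2/x_1)·x_1 into the budget: x_1* = M/(p_1 + p_2·(x_2/x_1)).
Numerically x_2/x_1 = 0.84, so x_1* = 43/(14 + 22.08·0.84) = 1.3212 and x_2* = 0.84·1.3212 = 1.1098.
At M' = 111.8: x_2* = 2.8854. Change: 2.8854 − 1.1098 = 1.7756.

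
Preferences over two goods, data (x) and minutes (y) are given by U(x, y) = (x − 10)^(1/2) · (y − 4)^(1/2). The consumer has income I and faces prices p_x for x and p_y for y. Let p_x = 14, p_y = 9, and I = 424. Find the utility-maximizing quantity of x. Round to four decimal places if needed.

x* = 18.8571

This is Cobb-Douglas in (x−10, y−4): tangency gives 0.5·p_y·(y−4) = 0.5·p_x·(x−10).
Substituting into the budget: x* = 10 + 0.5·(I − 10·p_x − 4·p_y)/p_x, and y* = 4 + 0.5·(…)/p_y.
Discretionary income = 424 − 10·14 − 4·9 = 248; x* = 10 + 0.5·248/14 = 18.8571.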